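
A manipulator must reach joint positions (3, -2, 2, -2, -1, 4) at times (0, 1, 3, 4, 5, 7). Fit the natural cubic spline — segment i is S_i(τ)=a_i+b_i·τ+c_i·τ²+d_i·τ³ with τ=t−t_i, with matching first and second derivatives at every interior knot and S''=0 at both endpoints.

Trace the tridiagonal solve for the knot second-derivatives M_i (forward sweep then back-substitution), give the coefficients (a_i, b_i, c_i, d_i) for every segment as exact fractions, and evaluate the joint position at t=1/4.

Δ: Δ0=-5, Δ1=2, Δ2=-4, Δ3=1, Δ4=5/2
row 1: diag=6, rhs=42; c'=1/3, d'=7
row 2: denom=6−2·1/3=16/3; d'=(-36−2·7)/(16/3)=-75/8
row 3: denom=4−1·3/16=61/16; d'=(30−1·-75/8)/(61/16)=630/61
row 4: denom=6−1·16/61=350/61; d'=(9−1·630/61)/(350/61)=-81/350
back: M4=-81/350
back: M3=630/61−16/61·-81/350=1818/175
back: M2=-75/8−3/16·1818/175=-3963/350
back: M1=7−1/3·-3963/350=3771/350
M: M0=0, M1=3771/350, M2=-3963/350, M3=1818/175, M4=-81/350, M5=0
seg 0: a=3, c=M0/2=0, d=(M1−M0)/(6·1)=1257/700, b=Δ0−h0·(2M0+M1)/6=-4757/700
seg 1: a=-2, c=M1/2=3771/700, d=(M2−M1)/(6·2)=-1289/700, b=Δ1−h1·(2M1+M2)/6=-493/350
seg 2: a=2, c=M2/2=-3963/700, d=(M3−M2)/(6·1)=2533/700, b=Δ2−h2·(2M2+M3)/6=-137/70
seg 3: a=-2, c=M3/2=909/175, d=(M4−M3)/(6·1)=-177/100, b=Δ3−h3·(2M3+M4)/6=-1697/700
seg 4: a=-1, c=M4/2=-81/700, d=(M5−M4)/(6·2)=27/1400, b=Δ4−h4·(2M4+M5)/6=929/350
t_q=1/4 → seg 0, τ=1/4; S=3+-4757/700·τ+0·τ²+1257/700·τ³=11909/8960

  seg 0: a=3 b=-4757/700 c=0 d=1257/700
  seg 1: a=-2 b=-493/350 c=3771/700 d=-1289/700
  seg 2: a=2 b=-137/70 c=-3963/700 d=2533/700
  seg 3: a=-2 b=-1697/700 c=909/175 d=-177/100
  seg 4: a=-1 b=929/350 c=-81/700 d=27/1400
S(1/4) = 11909/8960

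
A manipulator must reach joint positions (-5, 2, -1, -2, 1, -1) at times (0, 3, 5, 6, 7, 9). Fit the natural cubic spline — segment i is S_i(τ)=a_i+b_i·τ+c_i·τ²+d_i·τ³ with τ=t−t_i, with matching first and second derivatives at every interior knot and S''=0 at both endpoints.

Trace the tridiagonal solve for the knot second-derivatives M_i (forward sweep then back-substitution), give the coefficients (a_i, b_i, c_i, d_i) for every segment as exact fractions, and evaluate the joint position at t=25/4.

  seg 0: a=-5 b=12853/3684 c=0 d=-473/3684
  seg 1: a=2 b=41/1842 c=-1419/1228 d=1453/7368
  seg 2: a=-1 b=-2057/921 c=17/614 d=2221/1842
  seg 3: a=-2 b=2651/1842 c=1119/307 d=-3839/1842
  seg 4: a=1 b=2281/921 c=-1601/614 d=1601/3684
S(25/4) = -56781/39296

Δ: Δ0=7/3, Δ1=-3/2, Δ2=-1, Δ3=3, Δ4=-1
row 1: diag=10, rhs=-23; c'=1/5, d'=-23/10
row 2: denom=6−2·1/5=28/5; d'=(3−2·-23/10)/(28/5)=19/14
row 3: denom=4−1·5/28=107/28; d'=(24−1·19/14)/(107/28)=634/107
row 4: denom=6−1·28/107=614/107; d'=(-24−1·634/107)/(614/107)=-1601/307
back: M4=-1601/307
back: M3=634/107−28/107·-1601/307=2238/307
back: M2=19/14−5/28·2238/307=17/307
back: M1=-23/10−1/5·17/307=-1419/614
M: M0=0, M1=-1419/614, M2=17/307, M3=2238/307, M4=-1601/307, M5=0
seg 0: a=-5, c=M0/2=0, d=(M1−M0)/(6·3)=-473/3684, b=Δ0−h0·(2M0+M1)/6=12853/3684
seg 1: a=2, c=M1/2=-1419/1228, d=(M2−M1)/(6·2)=1453/7368, b=Δ1−h1·(2M1+M2)/6=41/1842
seg 2: a=-1, c=M2/2=17/614, d=(M3−M2)/(6·1)=2221/1842, b=Δ2−h2·(2M2+M3)/6=-2057/921
seg 3: a=-2, c=M3/2=1119/307, d=(M4−M3)/(6·1)=-3839/1842, b=Δ3−h3·(2M3+M4)/6=2651/1842
seg 4: a=1, c=M4/2=-1601/614, d=(M5−M4)/(6·2)=1601/3684, b=Δ4−h4·(2M4+M5)/6=2281/921
t_q=25/4 → seg 3, τ=1/4; S=-2+2651/1842·τ+1119/307·τ²+-3839/1842·τ³=-56781/39296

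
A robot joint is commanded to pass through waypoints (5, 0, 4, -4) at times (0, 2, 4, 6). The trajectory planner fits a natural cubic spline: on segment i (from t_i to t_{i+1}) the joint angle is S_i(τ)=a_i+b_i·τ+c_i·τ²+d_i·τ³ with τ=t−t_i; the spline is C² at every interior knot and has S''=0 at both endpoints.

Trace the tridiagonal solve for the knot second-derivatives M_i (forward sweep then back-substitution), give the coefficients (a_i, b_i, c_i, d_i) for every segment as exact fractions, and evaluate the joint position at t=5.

  seg 0: a=5 b=-41/10 c=0 d=2/5
  seg 1: a=0 b=7/10 c=12/5 d=-7/8
  seg 2: a=4 b=-1/5 c=-57/20 d=19/40
S(5) = 57/40

Δ: Δ0=-5/2, Δ1=2, Δ2=-4
row 1: diag=8, rhs=27; c'=1/4, d'=27/8
row 2: denom=8−2·1/4=15/2; d'=(-36−2·27/8)/(15/2)=-57/10
back: M2=-57/10
back: M1=27/8−1/4·-57/10=24/5
M: M0=0, M1=24/5, M2=-57/10, M3=0
seg 0: a=5, c=M0/2=0, d=(M1−M0)/(6·2)=2/5, b=Δ0−h0·(2M0+M1)/6=-41/10
seg 1: a=0, c=M1/2=12/5, d=(M2−M1)/(6·2)=-7/8, b=Δ1−h1·(2M1+M2)/6=7/10
seg 2: a=4, c=M2/2=-57/20, d=(M3−M2)/(6·2)=19/40, b=Δ2−h2·(2M2+M3)/6=-1/5
t_q=5 → seg 2, τ=1; S=4+-1/5·τ+-57/20·τ²+19/40·τ³=57/40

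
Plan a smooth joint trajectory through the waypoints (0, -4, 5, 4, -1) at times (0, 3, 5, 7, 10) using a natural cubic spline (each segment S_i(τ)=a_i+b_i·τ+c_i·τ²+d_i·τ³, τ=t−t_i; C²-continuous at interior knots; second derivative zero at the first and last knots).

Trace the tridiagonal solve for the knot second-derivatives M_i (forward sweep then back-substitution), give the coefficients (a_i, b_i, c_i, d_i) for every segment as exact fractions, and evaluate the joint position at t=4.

Δ: Δ0=-4/3, Δ1=9/2, Δ2=-1/2, Δ3=-5/3
row 1: diag=10, rhs=35; c'=1/5, d'=7/2
row 2: denom=8−2·1/5=38/5; d'=(-30−2·7/2)/(38/5)=-185/38
row 3: denom=10−2·5/19=180/19; d'=(-7−2·-185/38)/(180/19)=13/45
back: M3=13/45
back: M2=-185/38−5/19·13/45=-89/18
back: M1=7/2−1/5·-89/18=202/45
M: M0=0, M1=202/45, M2=-89/18, M3=13/45, M4=0
seg 0: a=0, c=M0/2=0, d=(M1−M0)/(6·3)=101/405, b=Δ0−h0·(2M0+M1)/6=-161/45
seg 1: a=-4, c=M1/2=101/45, d=(M2−M1)/(6·2)=-283/360, b=Δ1−h1·(2M1+M2)/6=142/45
seg 2: a=5, c=M2/2=-89/36, d=(M3−M2)/(6·2)=157/360, b=Δ2−h2·(2M2+M3)/6=27/10
seg 3: a=4, c=M3/2=13/90, d=(M4−M3)/(6·3)=-13/810, b=Δ3−h3·(2M3+M4)/6=-88/45
t_q=4 → seg 1, τ=1; S=-4+142/45·τ+101/45·τ²+-283/360·τ³=221/360

  seg 0: a=0 b=-161/45 c=0 d=101/405
  seg 1: a=-4 b=142/45 c=101/45 d=-283/360
  seg 2: a=5 b=27/10 c=-89/36 d=157/360
  seg 3: a=4 b=-88/45 c=13/90 d=-13/810
S(4) = 221/360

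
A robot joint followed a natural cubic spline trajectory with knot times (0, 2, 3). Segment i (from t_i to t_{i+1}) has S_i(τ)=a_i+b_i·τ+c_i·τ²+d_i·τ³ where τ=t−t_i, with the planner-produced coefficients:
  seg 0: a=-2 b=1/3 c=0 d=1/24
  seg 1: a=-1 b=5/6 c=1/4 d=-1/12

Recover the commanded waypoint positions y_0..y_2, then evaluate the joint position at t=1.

y_0=-2 y_1=-1 y_2=0
S(1) = -13/8

y_0 = S_0(0) = a_0 = -2
y_1 = S_1(0) = a_1 = -1
y_2 = S_1(1) = 0
t_q=1 is in segment 0 (τ=1); S_0(τ)=-13/8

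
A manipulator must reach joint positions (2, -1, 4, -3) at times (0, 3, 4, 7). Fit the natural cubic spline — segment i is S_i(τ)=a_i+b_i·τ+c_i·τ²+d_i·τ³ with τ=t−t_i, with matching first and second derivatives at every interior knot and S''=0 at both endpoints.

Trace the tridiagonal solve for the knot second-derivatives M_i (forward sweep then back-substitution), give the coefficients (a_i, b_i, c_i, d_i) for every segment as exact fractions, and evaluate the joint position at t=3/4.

  seg 0: a=2 b=-229/63 c=0 d=166/567
  seg 1: a=-1 b=269/63 c=166/63 d=-40/21
  seg 2: a=4 b=241/63 c=-194/63 d=194/567
S(3/4) = -135/224

Δ: Δ0=-1, Δ1=5, Δ2=-7/3
row 1: diag=8, rhs=36; c'=1/8, d'=9/2
row 2: denom=8−1·1/8=63/8; d'=(-44−1·9/2)/(63/8)=-388/63
back: M2=-388/63
back: M1=9/2−1/8·-388/63=332/63
M: M0=0, M1=332/63, M2=-388/63, M3=0
seg 0: a=2, c=M0/2=0, d=(M1−M0)/(6·3)=166/567, b=Δ0−h0·(2M0+M1)/6=-229/63
seg 1: a=-1, c=M1/2=166/63, d=(M2−M1)/(6·1)=-40/21, b=Δ1−h1·(2M1+M2)/6=269/63
seg 2: a=4, c=M2/2=-194/63, d=(M3−M2)/(6·3)=194/567, b=Δ2−h2·(2M2+M3)/6=241/63
t_q=3/4 → seg 0, τ=3/4; S=2+-229/63·τ+0·τ²+166/567·τ³=-135/224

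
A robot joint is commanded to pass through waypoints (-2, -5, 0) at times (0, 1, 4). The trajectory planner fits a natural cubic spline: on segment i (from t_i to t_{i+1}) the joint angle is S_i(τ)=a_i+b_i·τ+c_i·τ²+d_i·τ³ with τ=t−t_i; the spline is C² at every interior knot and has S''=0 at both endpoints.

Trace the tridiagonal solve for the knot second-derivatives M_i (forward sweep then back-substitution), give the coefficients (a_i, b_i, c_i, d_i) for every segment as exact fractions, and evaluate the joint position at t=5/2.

Δ: Δ0=-3, Δ1=5/3
row 1: diag=8, rhs=28; c'=3/8, d'=7/2
back: M1=7/2
M: M0=0, M1=7/2, M2=0
seg 0: a=-2, c=M0/2=0, d=(M1−M0)/(6·1)=7/12, b=Δ0−h0·(2M0+M1)/6=-43/12
seg 1: a=-5, c=M1/2=7/4, d=(M2−M1)/(6·3)=-7/36, b=Δ1−h1·(2M1+M2)/6=-11/6
t_q=5/2 → seg 1, τ=3/2; S=-5+-11/6·τ+7/4·τ²+-7/36·τ³=-143/32

  seg 0: a=-2 b=-43/12 c=0 d=7/12
  seg 1: a=-5 b=-11/6 c=7/4 d=-7/36
S(5/2) = -143/32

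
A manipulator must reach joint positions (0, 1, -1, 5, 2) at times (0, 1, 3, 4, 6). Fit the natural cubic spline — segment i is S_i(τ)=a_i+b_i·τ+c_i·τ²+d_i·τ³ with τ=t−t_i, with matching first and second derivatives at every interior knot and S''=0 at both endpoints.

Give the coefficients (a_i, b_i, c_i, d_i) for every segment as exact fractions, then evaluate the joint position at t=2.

Δ: Δ0=1, Δ1=-1, Δ2=6, Δ3=-3/2
row 1: diag=6, rhs=-12; c'=1/3, d'=-2
row 2: denom=6−2·1/3=16/3; d'=(42−2·-2)/(16/3)=69/8
row 3: denom=6−1·3/16=93/16; d'=(-45−1·69/8)/(93/16)=-286/31
back: M3=-286/31
back: M2=69/8−3/16·-286/31=321/31
back: M1=-2−1/3·321/31=-169/31
M: M0=0, M1=-169/31, M2=321/31, M3=-286/31, M4=0
seg 0: a=0, c=M0/2=0, d=(M1−M0)/(6·1)=-169/186, b=Δ0−h0·(2M0+M1)/6=355/186
seg 1: a=1, c=M1/2=-169/62, d=(M2−M1)/(6·2)=245/186, b=Δ1−h1·(2M1+M2)/6=-76/93
seg 2: a=-1, c=M2/2=321/62, d=(M3−M2)/(6·1)=-607/186, b=Δ2−h2·(2M2+M3)/6=380/93
seg 3: a=5, c=M3/2=-143/31, d=(M4−M3)/(6·2)=143/186, b=Δ3−h3·(2M3+M4)/6=865/186
t_q=2 → seg 1, τ=1; S=1+-76/93·τ+-169/62·τ²+245/186·τ³=-38/31

  seg 0: a=0 b=355/186 c=0 d=-169/186
  seg 1: a=1 b=-76/93 c=-169/62 d=245/186
  seg 2: a=-1 b=380/93 c=321/62 d=-607/186
  seg 3: a=5 b=865/186 c=-143/31 d=143/186
S(2) = -38/31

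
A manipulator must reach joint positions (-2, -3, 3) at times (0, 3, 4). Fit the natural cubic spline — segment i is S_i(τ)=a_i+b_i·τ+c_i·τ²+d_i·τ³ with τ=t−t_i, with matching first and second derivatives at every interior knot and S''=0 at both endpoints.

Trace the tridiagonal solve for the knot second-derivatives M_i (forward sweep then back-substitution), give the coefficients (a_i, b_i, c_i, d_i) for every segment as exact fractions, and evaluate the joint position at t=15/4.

  seg 0: a=-2 b=-65/24 c=0 d=19/72
  seg 1: a=-3 b=53/12 c=19/8 d=-19/24
S(15/4) = 673/512

Δ: Δ0=-1/3, Δ1=6
row 1: diag=8, rhs=38; c'=1/8, d'=19/4
back: M1=19/4
M: M0=0, M1=19/4, M2=0
seg 0: a=-2, c=M0/2=0, d=(M1−M0)/(6·3)=19/72, b=Δ0−h0·(2M0+M1)/6=-65/24
seg 1: a=-3, c=M1/2=19/8, d=(M2−M1)/(6·1)=-19/24, b=Δ1−h1·(2M1+M2)/6=53/12
t_q=15/4 → seg 1, τ=3/4; S=-3+53/12·τ+19/8·τ²+-19/24·τ³=673/512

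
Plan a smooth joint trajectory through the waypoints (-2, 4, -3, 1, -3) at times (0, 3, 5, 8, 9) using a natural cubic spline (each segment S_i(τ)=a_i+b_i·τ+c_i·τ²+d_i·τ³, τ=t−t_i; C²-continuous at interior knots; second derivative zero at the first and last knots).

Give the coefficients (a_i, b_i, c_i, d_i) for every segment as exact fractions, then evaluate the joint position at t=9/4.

  seg 0: a=-2 b=5711/1356 c=0 d=-2999/12204
  seg 1: a=4 b=-1643/678 c=-2999/1356 d=2269/2712
  seg 2: a=-3 b=-139/113 c=952/339 d=-1987/3051
  seg 3: a=1 b=-222/113 c=-345/113 d=115/113
S(9/4) = 135299/28928

Δ: Δ0=2, Δ1=-7/2, Δ2=4/3, Δ3=-4
row 1: diag=10, rhs=-33; c'=1/5, d'=-33/10
row 2: denom=10−2·1/5=48/5; d'=(29−2·-33/10)/(48/5)=89/24
row 3: denom=8−3·5/16=113/16; d'=(-32−3·89/24)/(113/16)=-690/113
back: M3=-690/113
back: M2=89/24−5/16·-690/113=1904/339
back: M1=-33/10−1/5·1904/339=-2999/678
M: M0=0, M1=-2999/678, M2=1904/339, M3=-690/113, M4=0
seg 0: a=-2, c=M0/2=0, d=(M1−M0)/(6·3)=-2999/12204, b=Δ0−h0·(2M0+M1)/6=5711/1356
seg 1: a=4, c=M1/2=-2999/1356, d=(M2−M1)/(6·2)=2269/2712, b=Δ1−h1·(2M1+M2)/6=-1643/678
seg 2: a=-3, c=M2/2=952/339, d=(M3−M2)/(6·3)=-1987/3051, b=Δ2−h2·(2M2+M3)/6=-139/113
seg 3: a=1, c=M3/2=-345/113, d=(M4−M3)/(6·1)=115/113, b=Δ3−h3·(2M3+M4)/6=-222/113
t_q=9/4 → seg 0, τ=9/4; S=-2+5711/1356·τ+0·τ²+-2999/12204·τ³=135299/28928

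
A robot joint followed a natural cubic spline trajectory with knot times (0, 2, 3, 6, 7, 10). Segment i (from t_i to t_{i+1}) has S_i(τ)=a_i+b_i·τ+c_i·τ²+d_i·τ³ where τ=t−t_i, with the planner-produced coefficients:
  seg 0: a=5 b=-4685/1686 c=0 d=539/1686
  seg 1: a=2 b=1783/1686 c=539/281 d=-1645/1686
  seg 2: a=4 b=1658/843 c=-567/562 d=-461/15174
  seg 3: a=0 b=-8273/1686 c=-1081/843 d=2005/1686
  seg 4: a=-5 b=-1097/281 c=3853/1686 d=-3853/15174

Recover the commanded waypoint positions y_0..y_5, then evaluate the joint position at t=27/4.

y_0 = S_0(0) = a_0 = 5
y_1 = S_1(0) = a_1 = 2
y_2 = S_2(0) = a_2 = 4
y_3 = S_3(0) = a_3 = 0
y_4 = S_4(0) = a_4 = -5
y_5 = S_4(3) = -3
t_q=27/4 is in segment 3 (τ=3/4); S_3(τ)=-140267/35968

y_0=5 y_1=2 y_2=4 y_3=0 y_4=-5 y_5=-3
S(27/4) = -140267/35968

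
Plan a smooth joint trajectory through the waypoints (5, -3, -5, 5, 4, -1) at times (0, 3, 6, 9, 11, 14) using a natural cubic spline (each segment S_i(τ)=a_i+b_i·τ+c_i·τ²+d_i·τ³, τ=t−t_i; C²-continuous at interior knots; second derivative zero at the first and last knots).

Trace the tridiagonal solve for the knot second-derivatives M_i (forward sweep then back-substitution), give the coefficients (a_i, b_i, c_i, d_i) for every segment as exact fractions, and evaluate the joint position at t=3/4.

Δ: Δ0=-8/3, Δ1=-2/3, Δ2=10/3, Δ3=-1/2, Δ4=-5/3
row 1: diag=12, rhs=12; c'=1/4, d'=1
row 2: denom=12−3·1/4=45/4; d'=(24−3·1)/(45/4)=28/15
row 3: denom=10−3·4/15=46/5; d'=(-23−3·28/15)/(46/5)=-143/46
row 4: denom=10−2·5/23=220/23; d'=(-7−2·-143/46)/(220/23)=-9/110
back: M4=-9/110
back: M3=-143/46−5/23·-9/110=-34/11
back: M2=28/15−4/15·-34/11=148/55
back: M1=1−1/4·148/55=18/55
M: M0=0, M1=18/55, M2=148/55, M3=-34/11, M4=-9/110, M5=0
seg 0: a=5, c=M0/2=0, d=(M1−M0)/(6·3)=1/55, b=Δ0−h0·(2M0+M1)/6=-467/165
seg 1: a=-3, c=M1/2=9/55, d=(M2−M1)/(6·3)=13/99, b=Δ1−h1·(2M1+M2)/6=-386/165
seg 2: a=-5, c=M2/2=74/55, d=(M3−M2)/(6·3)=-53/165, b=Δ2−h2·(2M2+M3)/6=361/165
seg 3: a=5, c=M3/2=-17/11, d=(M4−M3)/(6·2)=331/1320, b=Δ3−h3·(2M3+M4)/6=262/165
seg 4: a=4, c=M4/2=-9/220, d=(M5−M4)/(6·3)=1/220, b=Δ4−h4·(2M4+M5)/6=-523/330
t_q=3/4 → seg 0, τ=3/4; S=5+-467/165·τ+0·τ²+1/55·τ³=2031/704

  seg 0: a=5 b=-467/165 c=0 d=1/55
  seg 1: a=-3 b=-386/165 c=9/55 d=13/99
  seg 2: a=-5 b=361/165 c=74/55 d=-53/165
  seg 3: a=5 b=262/165 c=-17/11 d=331/1320
  seg 4: a=4 b=-523/330 c=-9/220 d=1/220
S(3/4) = 2031/704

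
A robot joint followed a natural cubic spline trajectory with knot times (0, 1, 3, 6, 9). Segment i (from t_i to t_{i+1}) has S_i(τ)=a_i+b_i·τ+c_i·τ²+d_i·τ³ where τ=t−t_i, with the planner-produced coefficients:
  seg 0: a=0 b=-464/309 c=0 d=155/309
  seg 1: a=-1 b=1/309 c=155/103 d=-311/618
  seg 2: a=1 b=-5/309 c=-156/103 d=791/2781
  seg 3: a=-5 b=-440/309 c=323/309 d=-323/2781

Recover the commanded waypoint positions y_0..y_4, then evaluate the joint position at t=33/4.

y_0 = S_0(0) = a_0 = 0
y_1 = S_1(0) = a_1 = -1
y_2 = S_2(0) = a_2 = 1
y_3 = S_3(0) = a_3 = -5
y_4 = S_3(3) = -3
t_q=33/4 is in segment 3 (τ=9/4); S_3(τ)=-27917/6592

y_0=0 y_1=-1 y_2=1 y_3=-5 y_4=-3
S(33/4) = -27917/6592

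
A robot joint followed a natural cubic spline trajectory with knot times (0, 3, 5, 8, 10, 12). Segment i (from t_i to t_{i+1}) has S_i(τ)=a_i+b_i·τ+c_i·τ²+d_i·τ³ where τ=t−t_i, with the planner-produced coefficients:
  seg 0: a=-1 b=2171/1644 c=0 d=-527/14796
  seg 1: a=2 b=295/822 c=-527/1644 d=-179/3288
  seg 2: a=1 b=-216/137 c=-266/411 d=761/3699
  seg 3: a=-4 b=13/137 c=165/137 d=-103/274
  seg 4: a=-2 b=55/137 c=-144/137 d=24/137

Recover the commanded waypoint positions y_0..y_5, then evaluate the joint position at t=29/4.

y_0=-1 y_1=2 y_2=1 y_3=-4 y_4=-2 y_5=-4
S(29/4) = -30517/8768

y_0 = S_0(0) = a_0 = -1
y_1 = S_1(0) = a_1 = 2
y_2 = S_2(0) = a_2 = 1
y_3 = S_3(0) = a_3 = -4
y_4 = S_4(0) = a_4 = -2
y_5 = S_4(2) = -4
t_q=29/4 is in segment 2 (τ=9/4); S_2(τ)=-30517/8768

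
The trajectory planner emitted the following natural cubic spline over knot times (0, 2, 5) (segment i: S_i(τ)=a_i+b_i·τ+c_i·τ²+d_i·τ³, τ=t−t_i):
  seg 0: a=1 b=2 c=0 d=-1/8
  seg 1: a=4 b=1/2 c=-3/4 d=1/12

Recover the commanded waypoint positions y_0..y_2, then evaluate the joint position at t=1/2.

y_0=1 y_1=4 y_2=1
S(1/2) = 127/64

y_0 = S_0(0) = a_0 = 1
y_1 = S_1(0) = a_1 = 4
y_2 = S_1(3) = 1
t_q=1/2 is in segment 0 (τ=1/2); S_0(τ)=127/64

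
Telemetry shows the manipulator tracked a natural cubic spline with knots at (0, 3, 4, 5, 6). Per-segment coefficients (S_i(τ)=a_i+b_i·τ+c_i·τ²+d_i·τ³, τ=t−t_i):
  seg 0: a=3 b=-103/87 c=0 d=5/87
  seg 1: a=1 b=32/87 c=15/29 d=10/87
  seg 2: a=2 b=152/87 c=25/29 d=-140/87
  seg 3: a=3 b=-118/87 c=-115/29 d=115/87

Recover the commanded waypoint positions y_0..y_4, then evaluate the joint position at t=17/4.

y_0=3 y_1=1 y_2=2 y_3=3 y_4=-1
S(17/4) = 143/58

y_0 = S_0(0) = a_0 = 3
y_1 = S_1(0) = a_1 = 1
y_2 = S_2(0) = a_2 = 2
y_3 = S_3(0) = a_3 = 3
y_4 = S_3(1) = -1
t_q=17/4 is in segment 2 (τ=1/4); S_2(τ)=143/58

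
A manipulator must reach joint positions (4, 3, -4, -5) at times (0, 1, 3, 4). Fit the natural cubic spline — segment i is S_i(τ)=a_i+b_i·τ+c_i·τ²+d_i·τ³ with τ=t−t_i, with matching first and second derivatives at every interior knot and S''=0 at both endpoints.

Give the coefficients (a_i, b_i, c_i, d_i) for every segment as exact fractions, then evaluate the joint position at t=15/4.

Δ: Δ0=-1, Δ1=-7/2, Δ2=-1
row 1: diag=6, rhs=-15; c'=1/3, d'=-5/2
row 2: denom=6−2·1/3=16/3; d'=(15−2·-5/2)/(16/3)=15/4
back: M2=15/4
back: M1=-5/2−1/3·15/4=-15/4
M: M0=0, M1=-15/4, M2=15/4, M3=0
seg 0: a=4, c=M0/2=0, d=(M1−M0)/(6·1)=-5/8, b=Δ0−h0·(2M0+M1)/6=-3/8
seg 1: a=3, c=M1/2=-15/8, d=(M2−M1)/(6·2)=5/8, b=Δ1−h1·(2M1+M2)/6=-9/4
seg 2: a=-4, c=M2/2=15/8, d=(M3−M2)/(6·1)=-5/8, b=Δ2−h2·(2M2+M3)/6=-9/4
t_q=15/4 → seg 2, τ=3/4; S=-4+-9/4·τ+15/8·τ²+-5/8·τ³=-2507/512

  seg 0: a=4 b=-3/8 c=0 d=-5/8
  seg 1: a=3 b=-9/4 c=-15/8 d=5/8
  seg 2: a=-4 b=-9/4 c=15/8 d=-5/8
S(15/4) = -2507/512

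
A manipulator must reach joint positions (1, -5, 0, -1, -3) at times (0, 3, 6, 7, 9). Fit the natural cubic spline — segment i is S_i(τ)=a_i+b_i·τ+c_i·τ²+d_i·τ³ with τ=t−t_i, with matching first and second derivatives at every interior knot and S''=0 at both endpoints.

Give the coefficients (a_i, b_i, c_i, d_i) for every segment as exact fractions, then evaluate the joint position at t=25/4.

  seg 0: a=1 b=-1681/510 c=0 d=661/4590
  seg 1: a=-5 b=151/255 c=661/510 d=-287/918
  seg 2: a=0 b=-37/510 c=-129/85 d=301/510
  seg 3: a=-1 b=-341/255 c=43/170 d=-43/1020
S(25/4) = -1129/10880

Δ: Δ0=-2, Δ1=5/3, Δ2=-1, Δ3=-1
row 1: diag=12, rhs=22; c'=1/4, d'=11/6
row 2: denom=8−3·1/4=29/4; d'=(-16−3·11/6)/(29/4)=-86/29
row 3: denom=6−1·4/29=170/29; d'=(0−1·-86/29)/(170/29)=43/85
back: M3=43/85
back: M2=-86/29−4/29·43/85=-258/85
back: M1=11/6−1/4·-258/85=661/255
M: M0=0, M1=661/255, M2=-258/85, M3=43/85, M4=0
seg 0: a=1, c=M0/2=0, d=(M1−M0)/(6·3)=661/4590, b=Δ0−h0·(2M0+M1)/6=-1681/510
seg 1: a=-5, c=M1/2=661/510, d=(M2−M1)/(6·3)=-287/918, b=Δ1−h1·(2M1+M2)/6=151/255
seg 2: a=0, c=M2/2=-129/85, d=(M3−M2)/(6·1)=301/510, b=Δ2−h2·(2M2+M3)/6=-37/510
seg 3: a=-1, c=M3/2=43/170, d=(M4−M3)/(6·2)=-43/1020, b=Δ3−h3·(2M3+M4)/6=-341/255
t_q=25/4 → seg 2, τ=1/4; S=0+-37/510·τ+-129/85·τ²+301/510·τ³=-1129/10880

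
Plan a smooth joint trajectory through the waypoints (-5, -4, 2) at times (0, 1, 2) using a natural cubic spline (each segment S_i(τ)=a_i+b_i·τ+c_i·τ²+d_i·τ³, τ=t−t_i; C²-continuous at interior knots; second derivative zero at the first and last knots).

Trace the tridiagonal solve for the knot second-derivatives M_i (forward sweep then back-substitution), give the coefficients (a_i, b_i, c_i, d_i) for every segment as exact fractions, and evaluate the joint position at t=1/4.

Δ: Δ0=1, Δ1=6
row 1: diag=4, rhs=30; c'=1/4, d'=15/2
back: M1=15/2
M: M0=0, M1=15/2, M2=0
seg 0: a=-5, c=M0/2=0, d=(M1−M0)/(6·1)=5/4, b=Δ0−h0·(2M0+M1)/6=-1/4
seg 1: a=-4, c=M1/2=15/4, d=(M2−M1)/(6·1)=-5/4, b=Δ1−h1·(2M1+M2)/6=7/2
t_q=1/4 → seg 0, τ=1/4; S=-5+-1/4·τ+0·τ²+5/4·τ³=-1291/256

  seg 0: a=-5 b=-1/4 c=0 d=5/4
  seg 1: a=-4 b=7/2 c=15/4 d=-5/4
S(1/4) = -1291/256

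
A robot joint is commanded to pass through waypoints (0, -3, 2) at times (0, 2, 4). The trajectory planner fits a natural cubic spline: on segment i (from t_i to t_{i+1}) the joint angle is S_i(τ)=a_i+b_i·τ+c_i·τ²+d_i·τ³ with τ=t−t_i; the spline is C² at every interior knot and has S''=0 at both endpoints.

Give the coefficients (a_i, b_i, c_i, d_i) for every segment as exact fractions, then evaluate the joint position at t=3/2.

Δ: Δ0=-3/2, Δ1=5/2
row 1: diag=8, rhs=24; c'=1/4, d'=3
back: M1=3
M: M0=0, M1=3, M2=0
seg 0: a=0, c=M0/2=0, d=(M1−M0)/(6·2)=1/4, b=Δ0−h0·(2M0+M1)/6=-5/2
seg 1: a=-3, c=M1/2=3/2, d=(M2−M1)/(6·2)=-1/4, b=Δ1−h1·(2M1+M2)/6=1/2
t_q=3/2 → seg 0, τ=3/2; S=0+-5/2·τ+0·τ²+1/4·τ³=-93/32

  seg 0: a=0 b=-5/2 c=0 d=1/4
  seg 1: a=-3 b=1/2 c=3/2 d=-1/4
S(3/2) = -93/32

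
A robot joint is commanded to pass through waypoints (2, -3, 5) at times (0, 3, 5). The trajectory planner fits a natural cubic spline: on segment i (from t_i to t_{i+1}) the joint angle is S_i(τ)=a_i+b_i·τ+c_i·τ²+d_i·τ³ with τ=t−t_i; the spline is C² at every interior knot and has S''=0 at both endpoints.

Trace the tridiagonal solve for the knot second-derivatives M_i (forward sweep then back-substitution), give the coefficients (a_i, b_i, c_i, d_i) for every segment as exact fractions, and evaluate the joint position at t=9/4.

  seg 0: a=2 b=-101/30 c=0 d=17/90
  seg 1: a=-3 b=26/15 c=17/10 d=-17/60
S(9/4) = -2191/640

Δ: Δ0=-5/3, Δ1=4
row 1: diag=10, rhs=34; c'=1/5, d'=17/5
back: M1=17/5
M: M0=0, M1=17/5, M2=0
seg 0: a=2, c=M0/2=0, d=(M1−M0)/(6·3)=17/90, b=Δ0−h0·(2M0+M1)/6=-101/30
seg 1: a=-3, c=M1/2=17/10, d=(M2−M1)/(6·2)=-17/60, b=Δ1−h1·(2M1+M2)/6=26/15
t_q=9/4 → seg 0, τ=9/4; S=2+-101/30·τ+0·τ²+17/90·τ³=-2191/640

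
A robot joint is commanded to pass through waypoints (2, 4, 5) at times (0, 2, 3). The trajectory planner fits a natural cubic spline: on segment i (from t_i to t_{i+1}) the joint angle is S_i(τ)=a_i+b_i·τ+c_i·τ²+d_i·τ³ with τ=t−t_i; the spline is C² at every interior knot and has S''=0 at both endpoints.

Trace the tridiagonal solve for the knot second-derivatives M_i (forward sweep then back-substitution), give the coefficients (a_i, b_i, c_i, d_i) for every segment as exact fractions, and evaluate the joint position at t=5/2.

Δ: Δ0=1, Δ1=1
row 1: diag=6, rhs=0; c'=1/6, d'=0
back: M1=0
M: M0=0, M1=0, M2=0
seg 0: a=2, c=M0/2=0, d=(M1−M0)/(6·2)=0, b=Δ0−h0·(2M0+M1)/6=1
seg 1: a=4, c=M1/2=0, d=(M2−M1)/(6·1)=0, b=Δ1−h1·(2M1+M2)/6=1
t_q=5/2 → seg 1, τ=1/2; S=4+1·τ+0·τ²+0·τ³=9/2

  seg 0: a=2 b=1 c=0 d=0
  seg 1: a=4 b=1 c=0 d=0
S(5/2) = 9/2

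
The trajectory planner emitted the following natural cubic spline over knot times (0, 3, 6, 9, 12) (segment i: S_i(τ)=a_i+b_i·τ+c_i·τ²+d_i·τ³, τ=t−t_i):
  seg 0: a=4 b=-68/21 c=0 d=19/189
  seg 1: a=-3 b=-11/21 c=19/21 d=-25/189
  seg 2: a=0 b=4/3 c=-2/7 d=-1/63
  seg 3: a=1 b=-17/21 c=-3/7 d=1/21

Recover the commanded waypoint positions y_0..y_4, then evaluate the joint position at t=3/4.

y_0 = S_0(0) = a_0 = 4
y_1 = S_1(0) = a_1 = -3
y_2 = S_2(0) = a_2 = 0
y_3 = S_3(0) = a_3 = 1
y_4 = S_3(3) = -4
t_q=3/4 is in segment 0 (τ=3/4); S_0(τ)=723/448

y_0=4 y_1=-3 y_2=0 y_3=1 y_4=-4
S(3/4) = 723/448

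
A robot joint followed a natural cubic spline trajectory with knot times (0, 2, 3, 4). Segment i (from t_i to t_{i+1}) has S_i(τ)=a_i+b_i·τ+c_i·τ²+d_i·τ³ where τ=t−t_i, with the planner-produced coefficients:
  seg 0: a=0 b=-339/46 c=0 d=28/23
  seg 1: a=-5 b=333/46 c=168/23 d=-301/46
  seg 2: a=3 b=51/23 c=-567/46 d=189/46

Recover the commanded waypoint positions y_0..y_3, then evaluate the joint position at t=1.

y_0=0 y_1=-5 y_2=3 y_3=-3
S(1) = -283/46

y_0 = S_0(0) = a_0 = 0
y_1 = S_1(0) = a_1 = -5
y_2 = S_2(0) = a_2 = 3
y_3 = S_2(1) = -3
t_q=1 is in segment 0 (τ=1); S_0(τ)=-283/46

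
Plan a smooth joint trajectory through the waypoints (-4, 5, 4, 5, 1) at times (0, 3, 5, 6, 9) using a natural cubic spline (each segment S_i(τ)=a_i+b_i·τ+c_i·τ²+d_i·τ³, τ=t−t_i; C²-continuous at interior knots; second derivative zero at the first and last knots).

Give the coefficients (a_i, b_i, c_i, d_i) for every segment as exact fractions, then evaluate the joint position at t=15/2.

Δ: Δ0=3, Δ1=-1/2, Δ2=1, Δ3=-4/3
row 1: diag=10, rhs=-21; c'=1/5, d'=-21/10
row 2: denom=6−2·1/5=28/5; d'=(9−2·-21/10)/(28/5)=33/14
row 3: denom=8−1·5/28=219/28; d'=(-14−1·33/14)/(219/28)=-458/219
back: M3=-458/219
back: M2=33/14−5/28·-458/219=598/219
back: M1=-21/10−1/5·598/219=-1159/438
M: M0=0, M1=-1159/438, M2=598/219, M3=-458/219, M4=0
seg 0: a=-4, c=M0/2=0, d=(M1−M0)/(6·3)=-1159/7884, b=Δ0−h0·(2M0+M1)/6=3787/876
seg 1: a=5, c=M1/2=-1159/876, d=(M2−M1)/(6·2)=785/1752, b=Δ1−h1·(2M1+M2)/6=155/438
seg 2: a=4, c=M2/2=299/219, d=(M3−M2)/(6·1)=-176/219, b=Δ2−h2·(2M2+M3)/6=32/73
seg 3: a=5, c=M3/2=-229/219, d=(M4−M3)/(6·3)=229/1971, b=Δ3−h3·(2M3+M4)/6=166/219
t_q=15/2 → seg 3, τ=3/2; S=5+166/219·τ+-229/219·τ²+229/1971·τ³=2439/584

  seg 0: a=-4 b=3787/876 c=0 d=-1159/7884
  seg 1: a=5 b=155/438 c=-1159/876 d=785/1752
  seg 2: a=4 b=32/73 c=299/219 d=-176/219
  seg 3: a=5 b=166/219 c=-229/219 d=229/1971
S(15/2) = 2439/584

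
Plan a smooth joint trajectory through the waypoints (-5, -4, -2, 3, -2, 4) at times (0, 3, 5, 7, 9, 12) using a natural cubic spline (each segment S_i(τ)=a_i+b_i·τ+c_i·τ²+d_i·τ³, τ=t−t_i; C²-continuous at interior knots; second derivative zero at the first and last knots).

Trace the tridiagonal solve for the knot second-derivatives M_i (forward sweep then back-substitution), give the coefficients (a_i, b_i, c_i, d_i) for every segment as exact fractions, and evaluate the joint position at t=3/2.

Δ: Δ0=1/3, Δ1=1, Δ2=5/2, Δ3=-5/2, Δ4=2
row 1: diag=10, rhs=4; c'=1/5, d'=2/5
row 2: denom=8−2·1/5=38/5; d'=(9−2·2/5)/(38/5)=41/38
row 3: denom=8−2·5/19=142/19; d'=(-30−2·41/38)/(142/19)=-611/142
row 4: denom=10−2·19/71=672/71; d'=(27−2·-611/142)/(672/71)=79/21
back: M4=79/21
back: M3=-611/142−19/71·79/21=-223/42
back: M2=41/38−5/19·-223/42=52/21
back: M1=2/5−1/5·52/21=-2/21
M: M0=0, M1=-2/21, M2=52/21, M3=-223/42, M4=79/21, M5=0
seg 0: a=-5, c=M0/2=0, d=(M1−M0)/(6·3)=-1/189, b=Δ0−h0·(2M0+M1)/6=8/21
seg 1: a=-4, c=M1/2=-1/21, d=(M2−M1)/(6·2)=3/14, b=Δ1−h1·(2M1+M2)/6=5/21
seg 2: a=-2, c=M2/2=26/21, d=(M3−M2)/(6·2)=-109/168, b=Δ2−h2·(2M2+M3)/6=55/21
seg 3: a=3, c=M3/2=-223/84, d=(M4−M3)/(6·2)=127/168, b=Δ3−h3·(2M3+M4)/6=-3/14
seg 4: a=-2, c=M4/2=79/42, d=(M5−M4)/(6·3)=-79/378, b=Δ4−h4·(2M4+M5)/6=-37/21
t_q=3/2 → seg 0, τ=3/2; S=-5+8/21·τ+0·τ²+-1/189·τ³=-249/56

  seg 0: a=-5 b=8/21 c=0 d=-1/189
  seg 1: a=-4 b=5/21 c=-1/21 d=3/14
  seg 2: a=-2 b=55/21 c=26/21 d=-109/168
  seg 3: a=3 b=-3/14 c=-223/84 d=127/168
  seg 4: a=-2 b=-37/21 c=79/42 d=-79/378
S(3/2) = -249/56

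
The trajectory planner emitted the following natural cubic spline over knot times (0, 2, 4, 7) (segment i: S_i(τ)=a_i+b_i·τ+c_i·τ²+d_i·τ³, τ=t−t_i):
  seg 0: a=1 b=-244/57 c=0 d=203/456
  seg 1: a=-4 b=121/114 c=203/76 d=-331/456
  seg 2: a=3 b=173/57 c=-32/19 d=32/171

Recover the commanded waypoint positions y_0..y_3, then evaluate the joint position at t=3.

y_0=1 y_1=-4 y_2=3 y_3=2
S(3) = -151/152

y_0 = S_0(0) = a_0 = 1
y_1 = S_1(0) = a_1 = -4
y_2 = S_2(0) = a_2 = 3
y_3 = S_2(3) = 2
t_q=3 is in segment 1 (τ=1); S_1(τ)=-151/152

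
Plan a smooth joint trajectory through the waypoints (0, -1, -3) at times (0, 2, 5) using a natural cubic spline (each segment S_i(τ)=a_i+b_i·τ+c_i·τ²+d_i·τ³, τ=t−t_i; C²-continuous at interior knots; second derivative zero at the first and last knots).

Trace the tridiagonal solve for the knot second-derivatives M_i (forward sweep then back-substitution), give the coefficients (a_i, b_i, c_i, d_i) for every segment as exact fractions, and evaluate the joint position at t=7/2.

  seg 0: a=0 b=-7/15 c=0 d=-1/120
  seg 1: a=-1 b=-17/30 c=-1/20 d=1/180
S(7/2) = -311/160

Δ: Δ0=-1/2, Δ1=-2/3
row 1: diag=10, rhs=-1; c'=3/10, d'=-1/10
back: M1=-1/10
M: M0=0, M1=-1/10, M2=0
seg 0: a=0, c=M0/2=0, d=(M1−M0)/(6·2)=-1/120, b=Δ0−h0·(2M0+M1)/6=-7/15
seg 1: a=-1, c=M1/2=-1/20, d=(M2−M1)/(6·3)=1/180, b=Δ1−h1·(2M1+M2)/6=-17/30
t_q=7/2 → seg 1, τ=3/2; S=-1+-17/30·τ+-1/20·τ²+1/180·τ³=-311/160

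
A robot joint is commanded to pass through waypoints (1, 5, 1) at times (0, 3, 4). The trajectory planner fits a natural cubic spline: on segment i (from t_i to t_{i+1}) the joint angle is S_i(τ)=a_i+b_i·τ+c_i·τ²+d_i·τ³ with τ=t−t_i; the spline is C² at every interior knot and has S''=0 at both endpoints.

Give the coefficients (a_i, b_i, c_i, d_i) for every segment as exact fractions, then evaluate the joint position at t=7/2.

Δ: Δ0=4/3, Δ1=-4
row 1: diag=8, rhs=-32; c'=1/8, d'=-4
back: M1=-4
M: M0=0, M1=-4, M2=0
seg 0: a=1, c=M0/2=0, d=(M1−M0)/(6·3)=-2/9, b=Δ0−h0·(2M0+M1)/6=10/3
seg 1: a=5, c=M1/2=-2, d=(M2−M1)/(6·1)=2/3, b=Δ1−h1·(2M1+M2)/6=-8/3
t_q=7/2 → seg 1, τ=1/2; S=5+-8/3·τ+-2·τ²+2/3·τ³=13/4

  seg 0: a=1 b=10/3 c=0 d=-2/9
  seg 1: a=5 b=-8/3 c=-2 d=2/3
S(7/2) = 13/4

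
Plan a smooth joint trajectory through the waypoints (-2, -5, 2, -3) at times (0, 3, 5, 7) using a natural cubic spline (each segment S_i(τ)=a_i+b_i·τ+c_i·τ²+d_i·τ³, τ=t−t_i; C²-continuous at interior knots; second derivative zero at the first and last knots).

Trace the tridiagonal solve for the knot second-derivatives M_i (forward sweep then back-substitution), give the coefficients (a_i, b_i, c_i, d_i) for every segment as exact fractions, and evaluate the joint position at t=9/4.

  seg 0: a=-2 b=-55/19 c=0 d=4/19
  seg 1: a=-5 b=53/19 c=36/19 d=-117/152
  seg 2: a=2 b=43/38 c=-207/76 d=69/152
S(9/4) = -1859/304

Δ: Δ0=-1, Δ1=7/2, Δ2=-5/2
row 1: diag=10, rhs=27; c'=1/5, d'=27/10
row 2: denom=8−2·1/5=38/5; d'=(-36−2·27/10)/(38/5)=-207/38
back: M2=-207/38
back: M1=27/10−1/5·-207/38=72/19
M: M0=0, M1=72/19, M2=-207/38, M3=0
seg 0: a=-2, c=M0/2=0, d=(M1−M0)/(6·3)=4/19, b=Δ0−h0·(2M0+M1)/6=-55/19
seg 1: a=-5, c=M1/2=36/19, d=(M2−M1)/(6·2)=-117/152, b=Δ1−h1·(2M1+M2)/6=53/19
seg 2: a=2, c=M2/2=-207/76, d=(M3−M2)/(6·2)=69/152, b=Δ2−h2·(2M2+M3)/6=43/38
t_q=9/4 → seg 0, τ=9/4; S=-2+-55/19·τ+0·τ²+4/19·τ³=-1859/304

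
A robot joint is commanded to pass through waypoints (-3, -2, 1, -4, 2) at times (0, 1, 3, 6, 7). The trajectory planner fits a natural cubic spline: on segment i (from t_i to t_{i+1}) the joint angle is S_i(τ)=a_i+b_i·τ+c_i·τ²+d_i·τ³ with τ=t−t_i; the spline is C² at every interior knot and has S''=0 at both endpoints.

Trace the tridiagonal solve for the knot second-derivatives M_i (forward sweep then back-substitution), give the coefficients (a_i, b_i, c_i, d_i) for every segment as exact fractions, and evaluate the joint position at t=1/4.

  seg 0: a=-3 b=1571/2364 c=0 d=793/2364
  seg 1: a=-2 b=1975/1182 c=793/788 d=-2581/4728
  seg 2: a=1 b=-505/591 c=-447/197 d=1181/1773
  seg 3: a=-4 b=2078/591 c=734/197 d=-734/591
S(1/4) = -142653/50432

Δ: Δ0=1, Δ1=3/2, Δ2=-5/3, Δ3=6
row 1: diag=6, rhs=3; c'=1/3, d'=1/2
row 2: denom=10−2·1/3=28/3; d'=(-19−2·1/2)/(28/3)=-15/7
row 3: denom=8−3·9/28=197/28; d'=(46−3·-15/7)/(197/28)=1468/197
back: M3=1468/197
back: M2=-15/7−9/28·1468/197=-894/197
back: M1=1/2−1/3·-894/197=793/394
M: M0=0, M1=793/394, M2=-894/197, M3=1468/197, M4=0
seg 0: a=-3, c=M0/2=0, d=(M1−M0)/(6·1)=793/2364, b=Δ0−h0·(2M0+M1)/6=1571/2364
seg 1: a=-2, c=M1/2=793/788, d=(M2−M1)/(6·2)=-2581/4728, b=Δ1−h1·(2M1+M2)/6=1975/1182
seg 2: a=1, c=M2/2=-447/197, d=(M3−M2)/(6·3)=1181/1773, b=Δ2−h2·(2M2+M3)/6=-505/591
seg 3: a=-4, c=M3/2=734/197, d=(M4−M3)/(6·1)=-734/591, b=Δ3−h3·(2M3+M4)/6=2078/591
t_q=1/4 → seg 0, τ=1/4; S=-3+1571/2364·τ+0·τ²+793/2364·τ³=-142653/50432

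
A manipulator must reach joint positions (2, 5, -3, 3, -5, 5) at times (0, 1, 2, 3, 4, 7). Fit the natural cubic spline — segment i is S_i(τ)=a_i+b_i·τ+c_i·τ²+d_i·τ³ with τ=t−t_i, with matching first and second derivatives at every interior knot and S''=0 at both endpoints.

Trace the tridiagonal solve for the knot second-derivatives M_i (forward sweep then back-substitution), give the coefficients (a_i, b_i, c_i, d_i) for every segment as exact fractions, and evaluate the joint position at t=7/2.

  seg 0: a=2 b=9397/1299 c=0 d=-5500/1299
  seg 1: a=5 b=-7103/1299 c=-5500/433 d=13211/1299
  seg 2: a=-3 b=-470/1299 c=7711/433 d=-14869/1299
  seg 3: a=3 b=1189/1299 c=-7158/433 d=9893/1299
  seg 4: a=-5 b=-12080/1299 c=2735/433 d=-2735/3897
S(7/2) = 959/3464

Δ: Δ0=3, Δ1=-8, Δ2=6, Δ3=-8, Δ4=10/3
row 1: diag=4, rhs=-66; c'=1/4, d'=-33/2
row 2: denom=4−1·1/4=15/4; d'=(84−1·-33/2)/(15/4)=134/5
row 3: denom=4−1·4/15=56/15; d'=(-84−1·134/5)/(56/15)=-831/28
row 4: denom=8−1·15/56=433/56; d'=(68−1·-831/28)/(433/56)=5470/433
back: M4=5470/433
back: M3=-831/28−15/56·5470/433=-14316/433
back: M2=134/5−4/15·-14316/433=15422/433
back: M1=-33/2−1/4·15422/433=-11000/433
M: M0=0, M1=-11000/433, M2=15422/433, M3=-14316/433, M4=5470/433, M5=0
seg 0: a=2, c=M0/2=0, d=(M1−M0)/(6·1)=-5500/1299, b=Δ0−h0·(2M0+M1)/6=9397/1299
seg 1: a=5, c=M1/2=-5500/433, d=(M2−M1)/(6·1)=13211/1299, b=Δ1−h1·(2M1+M2)/6=-7103/1299
seg 2: a=-3, c=M2/2=7711/433, d=(M3−M2)/(6·1)=-14869/1299, b=Δ2−h2·(2M2+M3)/6=-470/1299
seg 3: a=3, c=M3/2=-7158/433, d=(M4−M3)/(6·1)=9893/1299, b=Δ3−h3·(2M3+M4)/6=1189/1299
seg 4: a=-5, c=M4/2=2735/433, d=(M5−M4)/(6·3)=-2735/3897, b=Δ4−h4·(2M4+M5)/6=-12080/1299
t_q=7/2 → seg 3, τ=1/2; S=3+1189/1299·τ+-7158/433·τ²+9893/1299·τ³=959/3464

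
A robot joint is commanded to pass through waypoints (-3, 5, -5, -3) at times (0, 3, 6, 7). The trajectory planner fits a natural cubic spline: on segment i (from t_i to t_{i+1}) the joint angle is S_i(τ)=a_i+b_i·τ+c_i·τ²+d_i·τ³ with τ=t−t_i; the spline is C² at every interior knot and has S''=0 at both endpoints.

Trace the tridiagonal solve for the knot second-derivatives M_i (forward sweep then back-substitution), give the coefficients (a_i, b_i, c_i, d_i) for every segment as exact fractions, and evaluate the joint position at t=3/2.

Δ: Δ0=8/3, Δ1=-10/3, Δ2=2
row 1: diag=12, rhs=-36; c'=1/4, d'=-3
row 2: denom=8−3·1/4=29/4; d'=(32−3·-3)/(29/4)=164/29
back: M2=164/29
back: M1=-3−1/4·164/29=-128/29
M: M0=0, M1=-128/29, M2=164/29, M3=0
seg 0: a=-3, c=M0/2=0, d=(M1−M0)/(6·3)=-64/261, b=Δ0−h0·(2M0+M1)/6=424/87
seg 1: a=5, c=M1/2=-64/29, d=(M2−M1)/(6·3)=146/261, b=Δ1−h1·(2M1+M2)/6=-152/87
seg 2: a=-5, c=M2/2=82/29, d=(M3−M2)/(6·1)=-82/87, b=Δ2−h2·(2M2+M3)/6=10/87
t_q=3/2 → seg 0, τ=3/2; S=-3+424/87·τ+0·τ²+-64/261·τ³=101/29

  seg 0: a=-3 b=424/87 c=0 d=-64/261
  seg 1: a=5 b=-152/87 c=-64/29 d=146/261
  seg 2: a=-5 b=10/87 c=82/29 d=-82/87
S(3/2) = 101/29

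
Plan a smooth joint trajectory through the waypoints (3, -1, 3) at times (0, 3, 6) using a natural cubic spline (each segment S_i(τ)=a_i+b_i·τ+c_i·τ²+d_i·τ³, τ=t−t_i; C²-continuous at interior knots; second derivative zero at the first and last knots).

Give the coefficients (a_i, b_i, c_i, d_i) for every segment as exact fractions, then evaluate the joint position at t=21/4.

Δ: Δ0=-4/3, Δ1=4/3
row 1: diag=12, rhs=16; c'=1/4, d'=4/3
back: M1=4/3
M: M0=0, M1=4/3, M2=0
seg 0: a=3, c=M0/2=0, d=(M1−M0)/(6·3)=2/27, b=Δ0−h0·(2M0+M1)/6=-2
seg 1: a=-1, c=M1/2=2/3, d=(M2−M1)/(6·3)=-2/27, b=Δ1−h1·(2M1+M2)/6=0
t_q=21/4 → seg 1, τ=9/4; S=-1+0·τ+2/3·τ²+-2/27·τ³=49/32

  seg 0: a=3 b=-2 c=0 d=2/27
  seg 1: a=-1 b=0 c=2/3 d=-2/27
S(21/4) = 49/32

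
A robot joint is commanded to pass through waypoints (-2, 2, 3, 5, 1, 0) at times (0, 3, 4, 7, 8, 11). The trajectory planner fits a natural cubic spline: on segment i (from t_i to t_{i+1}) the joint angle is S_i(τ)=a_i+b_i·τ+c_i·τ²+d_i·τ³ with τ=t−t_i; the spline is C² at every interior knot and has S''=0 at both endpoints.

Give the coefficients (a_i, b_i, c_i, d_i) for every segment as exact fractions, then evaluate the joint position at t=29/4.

  seg 0: a=-2 b=1754/1131 c=0 d=-82/3393
  seg 1: a=2 b=1016/1131 c=-82/377 d=361/1131
  seg 2: a=3 b=1607/1131 c=279/377 d=-116/351
  seg 3: a=5 b=-3463/1131 c=-2527/1131 d=1466/1131
  seg 4: a=1 b=-1373/377 c=1871/1131 d=-1871/10179
S(29/4) = 49645/12064

Δ: Δ0=4/3, Δ1=1, Δ2=2/3, Δ3=-4, Δ4=-1/3
row 1: diag=8, rhs=-2; c'=1/8, d'=-1/4
row 2: denom=8−1·1/8=63/8; d'=(-2−1·-1/4)/(63/8)=-2/9
row 3: denom=8−3·8/21=48/7; d'=(-28−3·-2/9)/(48/7)=-287/72
row 4: denom=8−1·7/48=377/48; d'=(22−1·-287/72)/(377/48)=3742/1131
back: M4=3742/1131
back: M3=-287/72−7/48·3742/1131=-5054/1131
back: M2=-2/9−8/21·-5054/1131=558/377
back: M1=-1/4−1/8·558/377=-164/377
M: M0=0, M1=-164/377, M2=558/377, M3=-5054/1131, M4=3742/1131, M5=0
seg 0: a=-2, c=M0/2=0, d=(M1−M0)/(6·3)=-82/3393, b=Δ0−h0·(2M0+M1)/6=1754/1131
seg 1: a=2, c=M1/2=-82/377, d=(M2−M1)/(6·1)=361/1131, b=Δ1−h1·(2M1+M2)/6=1016/1131
seg 2: a=3, c=M2/2=279/377, d=(M3−M2)/(6·3)=-116/351, b=Δ2−h2·(2M2+M3)/6=1607/1131
seg 3: a=5, c=M3/2=-2527/1131, d=(M4−M3)/(6·1)=1466/1131, b=Δ3−h3·(2M3+M4)/6=-3463/1131
seg 4: a=1, c=M4/2=1871/1131, d=(M5−M4)/(6·3)=-1871/10179, b=Δ4−h4·(2M4+M5)/6=-1373/377
t_q=29/4 → seg 3, τ=1/4; S=5+-3463/1131·τ+-2527/1131·τ²+1466/1131·τ³=49645/12064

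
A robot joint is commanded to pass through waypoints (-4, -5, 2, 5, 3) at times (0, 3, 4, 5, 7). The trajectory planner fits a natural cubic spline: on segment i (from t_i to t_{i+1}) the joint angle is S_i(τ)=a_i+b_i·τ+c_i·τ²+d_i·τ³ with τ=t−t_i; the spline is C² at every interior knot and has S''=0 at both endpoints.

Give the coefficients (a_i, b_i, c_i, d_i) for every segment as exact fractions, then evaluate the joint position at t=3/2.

  seg 0: a=-4 b=-938/267 c=0 d=283/801
  seg 1: a=-5 b=1609/267 c=283/89 d=-589/267
  seg 2: a=2 b=1540/267 c=-306/89 d=179/267
  seg 3: a=5 b=241/267 c=-127/89 d=127/534
S(3/2) = -5751/712

Δ: Δ0=-1/3, Δ1=7, Δ2=3, Δ3=-1
row 1: diag=8, rhs=44; c'=1/8, d'=11/2
row 2: denom=4−1·1/8=31/8; d'=(-24−1·11/2)/(31/8)=-236/31
row 3: denom=6−1·8/31=178/31; d'=(-24−1·-236/31)/(178/31)=-254/89
back: M3=-254/89
back: M2=-236/31−8/31·-254/89=-612/89
back: M1=11/2−1/8·-612/89=566/89
M: M0=0, M1=566/89, M2=-612/89, M3=-254/89, M4=0
seg 0: a=-4, c=M0/2=0, d=(M1−M0)/(6·3)=283/801, b=Δ0−h0·(2M0+M1)/6=-938/267
seg 1: a=-5, c=M1/2=283/89, d=(M2−M1)/(6·1)=-589/267, b=Δ1−h1·(2M1+M2)/6=1609/267
seg 2: a=2, c=M2/2=-306/89, d=(M3−M2)/(6·1)=179/267, b=Δ2−h2·(2M2+M3)/6=1540/267
seg 3: a=5, c=M3/2=-127/89, d=(M4−M3)/(6·2)=127/534, b=Δ3−h3·(2M3+M4)/6=241/267
t_q=3/2 → seg 0, τ=3/2; S=-4+-938/267·τ+0·τ²+283/801·τ³=-5751/712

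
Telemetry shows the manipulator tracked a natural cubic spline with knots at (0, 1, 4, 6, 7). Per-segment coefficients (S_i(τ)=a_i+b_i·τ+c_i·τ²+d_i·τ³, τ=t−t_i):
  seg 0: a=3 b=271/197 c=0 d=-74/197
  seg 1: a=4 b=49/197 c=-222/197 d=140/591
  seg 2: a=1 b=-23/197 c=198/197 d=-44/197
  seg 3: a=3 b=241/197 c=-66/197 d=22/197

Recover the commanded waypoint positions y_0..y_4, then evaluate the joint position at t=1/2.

y_0 = S_0(0) = a_0 = 3
y_1 = S_1(0) = a_1 = 4
y_2 = S_2(0) = a_2 = 1
y_3 = S_3(0) = a_3 = 3
y_4 = S_3(1) = 4
t_q=1/2 is in segment 0 (τ=1/2); S_0(τ)=2869/788

y_0=3 y_1=4 y_2=1 y_3=3 y_4=4
S(1/2) = 2869/788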